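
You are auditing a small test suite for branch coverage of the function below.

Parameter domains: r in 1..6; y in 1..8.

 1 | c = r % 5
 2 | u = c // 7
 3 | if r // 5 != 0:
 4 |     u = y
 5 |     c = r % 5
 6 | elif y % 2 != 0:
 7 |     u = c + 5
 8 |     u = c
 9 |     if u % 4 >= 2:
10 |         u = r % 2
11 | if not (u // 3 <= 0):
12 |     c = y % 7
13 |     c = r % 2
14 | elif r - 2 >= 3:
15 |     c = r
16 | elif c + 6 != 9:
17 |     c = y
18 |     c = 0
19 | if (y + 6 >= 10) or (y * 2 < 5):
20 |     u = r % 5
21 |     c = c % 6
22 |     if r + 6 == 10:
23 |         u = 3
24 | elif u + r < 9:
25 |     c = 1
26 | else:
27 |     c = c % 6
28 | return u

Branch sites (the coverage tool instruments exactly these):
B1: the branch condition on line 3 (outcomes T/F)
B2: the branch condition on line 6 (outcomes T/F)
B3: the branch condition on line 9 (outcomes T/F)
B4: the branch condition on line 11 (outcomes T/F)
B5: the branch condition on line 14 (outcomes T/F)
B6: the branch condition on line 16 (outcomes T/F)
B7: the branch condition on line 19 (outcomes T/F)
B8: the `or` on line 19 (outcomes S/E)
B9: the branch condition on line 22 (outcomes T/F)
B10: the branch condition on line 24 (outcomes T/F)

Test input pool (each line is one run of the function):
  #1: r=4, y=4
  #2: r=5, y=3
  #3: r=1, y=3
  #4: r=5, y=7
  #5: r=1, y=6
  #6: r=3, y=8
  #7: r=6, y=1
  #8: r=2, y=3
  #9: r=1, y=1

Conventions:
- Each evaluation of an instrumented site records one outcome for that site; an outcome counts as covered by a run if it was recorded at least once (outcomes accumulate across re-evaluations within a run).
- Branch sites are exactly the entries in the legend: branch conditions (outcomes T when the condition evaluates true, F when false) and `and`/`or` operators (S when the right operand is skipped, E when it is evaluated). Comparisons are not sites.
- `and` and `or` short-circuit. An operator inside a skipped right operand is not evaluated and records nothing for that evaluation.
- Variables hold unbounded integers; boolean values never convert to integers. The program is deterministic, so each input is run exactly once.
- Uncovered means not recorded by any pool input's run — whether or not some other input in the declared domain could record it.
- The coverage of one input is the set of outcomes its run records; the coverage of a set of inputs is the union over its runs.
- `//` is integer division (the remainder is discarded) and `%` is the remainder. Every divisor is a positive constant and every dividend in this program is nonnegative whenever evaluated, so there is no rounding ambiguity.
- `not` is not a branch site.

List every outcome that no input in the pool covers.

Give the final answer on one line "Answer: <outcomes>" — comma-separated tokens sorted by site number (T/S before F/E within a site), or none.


run #1 (r=4, y=4) runs B1->F, B2->F, B4->F, B5->F, B6->T, B8->S, B7->T, B9->T; records B1=F, B2=F, B4=F, B5=F, B6=T, B7=T, B8=S, B9=T
run #2 (r=5, y=3) runs B1->T, B4->T, B8->E, B7->F, B10->T; records B1=T, B4=T, B7=F, B8=E, B10=T
run #3 (r=1, y=3) runs B1->F, B2->T, B3->F, B4->F, B5->F, B6->T, B8->E, B7->F, B10->T; records B1=F, B2=T, B3=F, B4=F, B5=F, B6=T, B7=F, B8=E, B10=T
run #4 (r=5, y=7) runs B1->T, B4->T, B8->S, B7->T, B9->F; records B1=T, B4=T, B7=T, B8=S, B9=F
run #5 (r=1, y=6) runs B1->F, B2->F, B4->F, B5->F, B6->T, B8->S, B7->T, B9->F; records B1=F, B2=F, B4=F, B5=F, B6=T, B7=T, B8=S, B9=F
run #6 (r=3, y=8) runs B1->F, B2->F, B4->F, B5->F, B6->F, B8->S, B7->T, B9->F; records B1=F, B2=F, B4=F, B5=F, B6=F, B7=T, B8=S, B9=F
run #7 (r=6, y=1) runs B1->T, B4->F, B5->T, B8->E, B7->T, B9->F; records B1=T, B4=F, B5=T, B7=T, B8=E, B9=F
run #8 (r=2, y=3) runs B1->F, B2->T, B3->T, B4->F, B5->F, B6->T, B8->E, B7->F, B10->T; records B1=F, B2=T, B3=T, B4=F, B5=F, B6=T, B7=F, B8=E, B10=T
run #9 (r=1, y=1) runs B1->F, B2->T, B3->F, B4->F, B5->F, B6->T, B8->E, B7->T, B9->F; records B1=F, B2=T, B3=F, B4=F, B5=F, B6=T, B7=T, B8=E, B9=F
union over the pool: B1=T, B1=F, B2=T, B2=F, B3=T, B3=F, B4=T, B4=F, B5=T, B5=F, B6=T, B6=F, B7=T, B7=F, B8=S, B8=E, B9=T, B9=F, B10=T
uncovered (1 of 20): B10=F
Answer: B10=F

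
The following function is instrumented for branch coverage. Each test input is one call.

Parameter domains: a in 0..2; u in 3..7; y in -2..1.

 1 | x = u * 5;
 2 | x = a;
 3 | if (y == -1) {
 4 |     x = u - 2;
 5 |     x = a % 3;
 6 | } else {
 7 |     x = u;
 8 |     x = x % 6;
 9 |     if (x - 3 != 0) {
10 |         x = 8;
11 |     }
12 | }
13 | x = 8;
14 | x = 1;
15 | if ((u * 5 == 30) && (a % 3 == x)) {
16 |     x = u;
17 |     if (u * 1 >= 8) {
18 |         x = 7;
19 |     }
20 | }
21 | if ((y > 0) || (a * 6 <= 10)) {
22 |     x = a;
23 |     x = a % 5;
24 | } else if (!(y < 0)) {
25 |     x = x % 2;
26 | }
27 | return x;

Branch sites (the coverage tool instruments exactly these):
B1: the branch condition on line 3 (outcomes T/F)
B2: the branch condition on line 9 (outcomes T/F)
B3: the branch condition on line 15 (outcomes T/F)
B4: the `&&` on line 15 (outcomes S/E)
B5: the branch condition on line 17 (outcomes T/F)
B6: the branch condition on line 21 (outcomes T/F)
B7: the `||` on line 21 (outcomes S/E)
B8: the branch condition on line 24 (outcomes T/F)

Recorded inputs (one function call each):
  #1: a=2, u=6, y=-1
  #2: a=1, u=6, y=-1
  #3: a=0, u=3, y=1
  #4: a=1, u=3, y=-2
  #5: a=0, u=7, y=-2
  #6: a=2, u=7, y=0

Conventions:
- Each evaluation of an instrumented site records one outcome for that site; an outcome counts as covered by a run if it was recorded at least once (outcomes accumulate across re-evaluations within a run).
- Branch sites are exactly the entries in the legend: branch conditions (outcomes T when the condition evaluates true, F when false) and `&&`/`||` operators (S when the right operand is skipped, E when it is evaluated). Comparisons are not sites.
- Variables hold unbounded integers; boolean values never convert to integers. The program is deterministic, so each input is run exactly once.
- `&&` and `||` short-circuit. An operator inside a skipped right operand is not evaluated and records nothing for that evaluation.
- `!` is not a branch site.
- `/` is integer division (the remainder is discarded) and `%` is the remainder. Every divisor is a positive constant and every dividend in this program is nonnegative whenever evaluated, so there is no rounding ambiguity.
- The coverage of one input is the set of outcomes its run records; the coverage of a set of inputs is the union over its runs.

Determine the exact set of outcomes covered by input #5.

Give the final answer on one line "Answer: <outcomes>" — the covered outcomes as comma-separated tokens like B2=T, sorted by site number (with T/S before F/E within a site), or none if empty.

Simulating input #5 (a=0, u=7, y=-2) step by step:
  B1->F, B2->T, B4->S, B3->F, B7->E, B6->T
collecting distinct outcomes: B1=F, B2=T, B3=F, B4=S, B6=T, B7=E

Answer: B1=F, B2=T, B3=F, B4=S, B6=T, B7=E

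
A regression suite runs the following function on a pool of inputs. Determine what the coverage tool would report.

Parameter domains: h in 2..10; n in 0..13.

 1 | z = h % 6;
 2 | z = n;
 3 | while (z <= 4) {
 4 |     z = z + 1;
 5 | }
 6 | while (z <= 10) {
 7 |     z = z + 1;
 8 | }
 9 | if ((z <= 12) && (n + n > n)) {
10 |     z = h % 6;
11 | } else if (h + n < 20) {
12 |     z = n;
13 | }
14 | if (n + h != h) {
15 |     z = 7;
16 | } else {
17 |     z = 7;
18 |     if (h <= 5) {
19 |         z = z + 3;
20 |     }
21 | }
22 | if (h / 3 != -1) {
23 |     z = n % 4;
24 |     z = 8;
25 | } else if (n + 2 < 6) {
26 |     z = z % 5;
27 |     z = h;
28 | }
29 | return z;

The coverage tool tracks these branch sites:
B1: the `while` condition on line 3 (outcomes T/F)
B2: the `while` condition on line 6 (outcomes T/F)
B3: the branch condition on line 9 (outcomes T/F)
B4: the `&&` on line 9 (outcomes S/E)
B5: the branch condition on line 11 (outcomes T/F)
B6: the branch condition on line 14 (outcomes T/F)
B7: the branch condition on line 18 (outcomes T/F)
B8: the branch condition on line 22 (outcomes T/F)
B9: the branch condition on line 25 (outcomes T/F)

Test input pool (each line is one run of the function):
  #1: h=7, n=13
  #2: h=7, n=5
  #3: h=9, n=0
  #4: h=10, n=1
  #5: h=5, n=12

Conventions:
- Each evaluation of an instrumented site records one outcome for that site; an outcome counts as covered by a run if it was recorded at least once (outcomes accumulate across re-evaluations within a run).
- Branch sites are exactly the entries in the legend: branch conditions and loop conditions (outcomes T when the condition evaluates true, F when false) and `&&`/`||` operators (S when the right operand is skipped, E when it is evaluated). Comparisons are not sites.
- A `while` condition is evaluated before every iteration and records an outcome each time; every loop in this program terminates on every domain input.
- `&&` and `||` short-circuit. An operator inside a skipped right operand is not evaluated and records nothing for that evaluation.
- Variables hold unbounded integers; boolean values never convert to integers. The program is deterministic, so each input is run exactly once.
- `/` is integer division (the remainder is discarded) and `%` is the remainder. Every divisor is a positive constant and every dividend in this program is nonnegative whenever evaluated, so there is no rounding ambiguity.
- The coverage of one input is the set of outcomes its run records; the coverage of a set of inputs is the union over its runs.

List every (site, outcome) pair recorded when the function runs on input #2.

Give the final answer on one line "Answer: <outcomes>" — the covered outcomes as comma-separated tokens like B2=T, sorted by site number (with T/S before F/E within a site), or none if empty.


Running input #2 (h=7, n=5), event by event:
  B1->F, B2->T, B2->T, B2->T, B2->T, B2->T, B2->T, B2->F, B4->E, B3->T
  B6->T, B8->T
deduplicating events, the covered set is: B1=F, B2=T, B2=F, B3=T, B4=E, B6=T, B8=T
Answer: B1=F, B2=T, B2=F, B3=T, B4=E, B6=T, B8=T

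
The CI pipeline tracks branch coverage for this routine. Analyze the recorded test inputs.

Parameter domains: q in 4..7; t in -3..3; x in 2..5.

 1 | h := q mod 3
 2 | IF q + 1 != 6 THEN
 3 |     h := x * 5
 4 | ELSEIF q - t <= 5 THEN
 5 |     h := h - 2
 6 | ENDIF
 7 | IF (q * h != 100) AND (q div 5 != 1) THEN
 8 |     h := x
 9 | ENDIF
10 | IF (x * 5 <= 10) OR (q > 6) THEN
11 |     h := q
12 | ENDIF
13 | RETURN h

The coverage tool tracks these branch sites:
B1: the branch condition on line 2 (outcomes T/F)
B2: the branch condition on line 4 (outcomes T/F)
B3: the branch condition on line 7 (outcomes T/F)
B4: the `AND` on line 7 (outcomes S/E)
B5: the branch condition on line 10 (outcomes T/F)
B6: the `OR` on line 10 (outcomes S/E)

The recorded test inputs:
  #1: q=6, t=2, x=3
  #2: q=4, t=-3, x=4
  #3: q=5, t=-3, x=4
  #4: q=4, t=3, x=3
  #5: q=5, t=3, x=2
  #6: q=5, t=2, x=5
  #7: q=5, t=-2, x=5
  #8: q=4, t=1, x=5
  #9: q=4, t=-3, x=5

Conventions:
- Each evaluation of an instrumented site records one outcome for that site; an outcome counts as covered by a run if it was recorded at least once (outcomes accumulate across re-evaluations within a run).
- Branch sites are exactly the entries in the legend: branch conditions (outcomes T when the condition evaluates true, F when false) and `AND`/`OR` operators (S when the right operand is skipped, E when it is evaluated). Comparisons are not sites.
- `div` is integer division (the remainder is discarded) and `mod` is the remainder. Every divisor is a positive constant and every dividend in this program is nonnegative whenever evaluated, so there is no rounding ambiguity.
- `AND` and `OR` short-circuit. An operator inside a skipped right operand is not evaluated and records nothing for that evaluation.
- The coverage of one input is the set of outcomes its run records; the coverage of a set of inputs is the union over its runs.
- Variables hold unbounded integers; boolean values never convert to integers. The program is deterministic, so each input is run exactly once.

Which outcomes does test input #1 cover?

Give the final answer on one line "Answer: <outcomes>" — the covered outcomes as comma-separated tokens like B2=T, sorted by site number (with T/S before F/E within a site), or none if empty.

Tracing the run of input #1 (q=6, t=2, x=3):
  B1->T, B4->E, B3->F, B6->E, B5->F
deduplicating events, the covered set is: B1=T, B3=F, B4=E, B5=F, B6=E

Answer: B1=T, B3=F, B4=E, B5=F, B6=E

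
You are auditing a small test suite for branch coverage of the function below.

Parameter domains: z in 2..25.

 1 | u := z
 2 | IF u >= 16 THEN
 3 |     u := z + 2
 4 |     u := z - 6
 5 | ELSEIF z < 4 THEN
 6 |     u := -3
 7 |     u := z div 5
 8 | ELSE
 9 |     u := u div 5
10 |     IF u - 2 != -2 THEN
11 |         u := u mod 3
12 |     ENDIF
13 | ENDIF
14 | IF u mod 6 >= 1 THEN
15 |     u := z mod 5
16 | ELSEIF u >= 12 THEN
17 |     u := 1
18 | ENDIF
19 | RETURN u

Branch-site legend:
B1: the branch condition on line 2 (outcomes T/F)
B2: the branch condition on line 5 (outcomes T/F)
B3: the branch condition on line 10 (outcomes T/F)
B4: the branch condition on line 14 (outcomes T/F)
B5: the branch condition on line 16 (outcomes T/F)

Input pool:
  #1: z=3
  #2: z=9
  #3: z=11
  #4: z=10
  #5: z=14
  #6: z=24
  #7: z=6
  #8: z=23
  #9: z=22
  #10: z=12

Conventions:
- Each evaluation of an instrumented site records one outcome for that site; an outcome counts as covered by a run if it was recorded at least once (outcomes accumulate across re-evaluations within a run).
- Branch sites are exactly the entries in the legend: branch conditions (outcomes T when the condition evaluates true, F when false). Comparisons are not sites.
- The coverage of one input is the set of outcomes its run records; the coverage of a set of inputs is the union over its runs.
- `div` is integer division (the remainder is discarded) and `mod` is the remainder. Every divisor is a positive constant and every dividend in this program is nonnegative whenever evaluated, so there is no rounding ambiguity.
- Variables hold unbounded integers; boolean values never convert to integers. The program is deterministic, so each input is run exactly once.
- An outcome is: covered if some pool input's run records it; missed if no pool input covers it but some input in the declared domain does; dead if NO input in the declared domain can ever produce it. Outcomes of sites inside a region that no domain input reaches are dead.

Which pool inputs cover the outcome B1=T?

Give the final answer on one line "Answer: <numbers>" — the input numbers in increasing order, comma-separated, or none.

input #1 (z=3): does not produce B1=T
input #2 (z=9): does not produce B1=T
input #3 (z=11): does not produce B1=T
input #4 (z=10): does not produce B1=T
input #5 (z=14): does not produce B1=T
input #6 (z=24): produces B1=T
input #7 (z=6): does not produce B1=T
input #8 (z=23): produces B1=T
input #9 (z=22): produces B1=T
input #10 (z=12): does not produce B1=T

Answer: 6, 8, 9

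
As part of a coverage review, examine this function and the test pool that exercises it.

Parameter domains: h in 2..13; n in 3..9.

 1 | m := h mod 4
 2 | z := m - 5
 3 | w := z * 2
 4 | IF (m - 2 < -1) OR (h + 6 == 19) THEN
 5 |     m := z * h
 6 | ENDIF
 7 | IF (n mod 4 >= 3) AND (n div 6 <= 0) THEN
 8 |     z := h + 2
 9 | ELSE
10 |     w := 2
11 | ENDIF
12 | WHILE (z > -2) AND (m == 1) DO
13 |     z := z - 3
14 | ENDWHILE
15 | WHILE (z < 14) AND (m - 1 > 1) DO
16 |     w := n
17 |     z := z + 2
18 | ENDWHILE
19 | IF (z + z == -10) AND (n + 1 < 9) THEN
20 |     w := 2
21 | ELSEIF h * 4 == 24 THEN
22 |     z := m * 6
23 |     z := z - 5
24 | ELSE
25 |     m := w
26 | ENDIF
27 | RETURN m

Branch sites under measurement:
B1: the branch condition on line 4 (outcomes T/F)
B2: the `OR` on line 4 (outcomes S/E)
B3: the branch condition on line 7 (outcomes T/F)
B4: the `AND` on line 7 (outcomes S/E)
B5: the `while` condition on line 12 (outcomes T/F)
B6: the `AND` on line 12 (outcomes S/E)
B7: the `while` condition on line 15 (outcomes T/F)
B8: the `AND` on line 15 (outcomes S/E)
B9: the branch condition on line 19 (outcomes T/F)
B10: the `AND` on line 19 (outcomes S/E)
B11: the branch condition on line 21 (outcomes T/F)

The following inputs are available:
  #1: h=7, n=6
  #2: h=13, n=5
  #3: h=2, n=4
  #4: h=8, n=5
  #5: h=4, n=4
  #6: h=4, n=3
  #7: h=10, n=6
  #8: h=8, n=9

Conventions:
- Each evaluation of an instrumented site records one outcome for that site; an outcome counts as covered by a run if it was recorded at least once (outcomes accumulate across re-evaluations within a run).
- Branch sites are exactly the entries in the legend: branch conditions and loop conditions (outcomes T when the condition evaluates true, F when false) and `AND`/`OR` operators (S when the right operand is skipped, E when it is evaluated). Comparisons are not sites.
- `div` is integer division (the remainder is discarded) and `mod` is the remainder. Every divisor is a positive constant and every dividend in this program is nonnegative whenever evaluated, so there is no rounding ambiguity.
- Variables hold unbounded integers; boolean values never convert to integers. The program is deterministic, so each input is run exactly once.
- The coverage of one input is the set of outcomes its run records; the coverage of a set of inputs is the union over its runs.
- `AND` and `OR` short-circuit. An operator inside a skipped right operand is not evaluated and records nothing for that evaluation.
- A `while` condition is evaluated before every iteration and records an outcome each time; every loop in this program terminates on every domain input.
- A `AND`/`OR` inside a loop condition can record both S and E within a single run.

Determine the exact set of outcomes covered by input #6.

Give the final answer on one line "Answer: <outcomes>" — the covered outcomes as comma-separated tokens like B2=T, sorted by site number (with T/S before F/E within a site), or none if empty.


Event log for input #6 (h=4, n=3):
  B2->S, B1->T, B4->E, B3->T, B6->E, B5->F, B8->E, B7->F, B10->S, B9->F
  B11->F
distinct outcomes covered: B1=T, B2=S, B3=T, B4=E, B5=F, B6=E, B7=F, B8=E, B9=F, B10=S, B11=F
Answer: B1=T, B2=S, B3=T, B4=E, B5=F, B6=E, B7=F, B8=E, B9=F, B10=S, B11=F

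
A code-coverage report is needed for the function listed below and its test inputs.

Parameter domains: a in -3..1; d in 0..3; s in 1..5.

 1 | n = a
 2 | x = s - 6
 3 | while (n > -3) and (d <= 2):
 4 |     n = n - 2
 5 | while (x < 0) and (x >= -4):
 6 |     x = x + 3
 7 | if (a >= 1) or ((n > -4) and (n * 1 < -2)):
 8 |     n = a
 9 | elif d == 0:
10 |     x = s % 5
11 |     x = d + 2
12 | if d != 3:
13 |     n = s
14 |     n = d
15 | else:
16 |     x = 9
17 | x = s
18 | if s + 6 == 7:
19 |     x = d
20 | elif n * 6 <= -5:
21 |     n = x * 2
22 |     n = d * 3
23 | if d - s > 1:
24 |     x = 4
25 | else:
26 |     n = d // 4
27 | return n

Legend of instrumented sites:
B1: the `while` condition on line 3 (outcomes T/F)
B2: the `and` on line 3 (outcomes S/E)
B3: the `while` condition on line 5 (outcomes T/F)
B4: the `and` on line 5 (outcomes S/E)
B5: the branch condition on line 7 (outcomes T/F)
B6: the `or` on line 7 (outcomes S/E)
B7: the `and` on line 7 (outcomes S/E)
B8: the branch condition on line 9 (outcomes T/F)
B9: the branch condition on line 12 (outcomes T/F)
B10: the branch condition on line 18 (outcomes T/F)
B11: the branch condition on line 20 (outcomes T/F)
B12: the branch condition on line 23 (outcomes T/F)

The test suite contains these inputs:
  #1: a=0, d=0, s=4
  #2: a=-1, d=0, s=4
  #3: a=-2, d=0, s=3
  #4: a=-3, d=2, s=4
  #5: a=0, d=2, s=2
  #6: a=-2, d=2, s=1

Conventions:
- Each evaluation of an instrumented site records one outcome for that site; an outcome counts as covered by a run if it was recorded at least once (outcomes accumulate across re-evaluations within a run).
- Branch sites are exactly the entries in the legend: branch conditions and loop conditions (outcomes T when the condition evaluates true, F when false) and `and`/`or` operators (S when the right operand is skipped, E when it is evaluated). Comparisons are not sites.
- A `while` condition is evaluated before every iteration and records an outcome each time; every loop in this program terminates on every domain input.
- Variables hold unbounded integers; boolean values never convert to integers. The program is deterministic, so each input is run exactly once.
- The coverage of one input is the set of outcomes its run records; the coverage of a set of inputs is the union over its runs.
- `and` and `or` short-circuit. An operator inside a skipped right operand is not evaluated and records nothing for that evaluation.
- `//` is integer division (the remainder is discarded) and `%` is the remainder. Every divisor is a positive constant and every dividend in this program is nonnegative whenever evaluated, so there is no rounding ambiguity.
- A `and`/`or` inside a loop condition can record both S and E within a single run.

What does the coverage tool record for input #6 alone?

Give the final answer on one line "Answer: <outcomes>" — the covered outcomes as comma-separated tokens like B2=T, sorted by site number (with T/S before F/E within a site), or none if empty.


Tracing the run of input #6 (a=-2, d=2, s=1):
  B2->E, B1->T, B2->S, B1->F, B4->E, B3->F, B6->E, B7->S, B5->F, B8->F
  B9->T, B10->T, B12->F
deduplicating events, the covered set is: B1=T, B1=F, B2=S, B2=E, B3=F, B4=E, B5=F, B6=E, B7=S, B8=F, B9=T, B10=T, B12=F
Answer: B1=T, B1=F, B2=S, B2=E, B3=F, B4=E, B5=F, B6=E, B7=S, B8=F, B9=T, B10=T, B12=F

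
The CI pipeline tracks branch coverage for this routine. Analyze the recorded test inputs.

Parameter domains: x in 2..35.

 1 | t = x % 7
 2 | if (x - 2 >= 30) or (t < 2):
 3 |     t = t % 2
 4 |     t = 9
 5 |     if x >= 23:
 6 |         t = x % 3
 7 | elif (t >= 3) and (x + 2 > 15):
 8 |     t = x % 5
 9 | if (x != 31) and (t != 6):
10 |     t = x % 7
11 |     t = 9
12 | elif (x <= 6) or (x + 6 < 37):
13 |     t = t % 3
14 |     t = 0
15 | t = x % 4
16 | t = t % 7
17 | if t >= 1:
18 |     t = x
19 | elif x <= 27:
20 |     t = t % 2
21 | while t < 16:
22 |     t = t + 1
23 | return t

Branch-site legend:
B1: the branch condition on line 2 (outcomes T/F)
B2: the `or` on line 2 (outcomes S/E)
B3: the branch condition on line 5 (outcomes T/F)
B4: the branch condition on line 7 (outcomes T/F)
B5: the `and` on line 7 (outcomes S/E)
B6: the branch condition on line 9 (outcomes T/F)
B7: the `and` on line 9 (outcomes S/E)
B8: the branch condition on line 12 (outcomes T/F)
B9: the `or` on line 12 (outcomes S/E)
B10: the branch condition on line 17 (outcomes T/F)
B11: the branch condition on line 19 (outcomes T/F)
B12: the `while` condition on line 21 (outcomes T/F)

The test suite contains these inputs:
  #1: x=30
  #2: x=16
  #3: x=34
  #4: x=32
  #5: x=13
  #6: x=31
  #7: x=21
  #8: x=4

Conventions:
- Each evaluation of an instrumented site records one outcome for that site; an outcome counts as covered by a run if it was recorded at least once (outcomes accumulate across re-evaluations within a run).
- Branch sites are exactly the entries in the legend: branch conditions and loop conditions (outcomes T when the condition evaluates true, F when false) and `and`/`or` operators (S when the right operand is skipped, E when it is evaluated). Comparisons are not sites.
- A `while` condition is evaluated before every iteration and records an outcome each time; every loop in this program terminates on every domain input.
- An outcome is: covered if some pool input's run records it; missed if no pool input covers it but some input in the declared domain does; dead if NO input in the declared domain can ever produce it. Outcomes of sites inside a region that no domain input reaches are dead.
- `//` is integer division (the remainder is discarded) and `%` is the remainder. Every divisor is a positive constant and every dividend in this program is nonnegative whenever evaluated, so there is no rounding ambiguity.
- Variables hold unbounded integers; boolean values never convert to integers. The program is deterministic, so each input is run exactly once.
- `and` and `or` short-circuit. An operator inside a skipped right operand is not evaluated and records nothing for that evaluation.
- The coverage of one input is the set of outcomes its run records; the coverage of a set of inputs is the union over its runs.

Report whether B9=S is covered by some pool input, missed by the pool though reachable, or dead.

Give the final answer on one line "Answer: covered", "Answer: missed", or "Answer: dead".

no pool input records B9=S
but domain input (x=6) does record it -> reachable, so missed

Answer: missed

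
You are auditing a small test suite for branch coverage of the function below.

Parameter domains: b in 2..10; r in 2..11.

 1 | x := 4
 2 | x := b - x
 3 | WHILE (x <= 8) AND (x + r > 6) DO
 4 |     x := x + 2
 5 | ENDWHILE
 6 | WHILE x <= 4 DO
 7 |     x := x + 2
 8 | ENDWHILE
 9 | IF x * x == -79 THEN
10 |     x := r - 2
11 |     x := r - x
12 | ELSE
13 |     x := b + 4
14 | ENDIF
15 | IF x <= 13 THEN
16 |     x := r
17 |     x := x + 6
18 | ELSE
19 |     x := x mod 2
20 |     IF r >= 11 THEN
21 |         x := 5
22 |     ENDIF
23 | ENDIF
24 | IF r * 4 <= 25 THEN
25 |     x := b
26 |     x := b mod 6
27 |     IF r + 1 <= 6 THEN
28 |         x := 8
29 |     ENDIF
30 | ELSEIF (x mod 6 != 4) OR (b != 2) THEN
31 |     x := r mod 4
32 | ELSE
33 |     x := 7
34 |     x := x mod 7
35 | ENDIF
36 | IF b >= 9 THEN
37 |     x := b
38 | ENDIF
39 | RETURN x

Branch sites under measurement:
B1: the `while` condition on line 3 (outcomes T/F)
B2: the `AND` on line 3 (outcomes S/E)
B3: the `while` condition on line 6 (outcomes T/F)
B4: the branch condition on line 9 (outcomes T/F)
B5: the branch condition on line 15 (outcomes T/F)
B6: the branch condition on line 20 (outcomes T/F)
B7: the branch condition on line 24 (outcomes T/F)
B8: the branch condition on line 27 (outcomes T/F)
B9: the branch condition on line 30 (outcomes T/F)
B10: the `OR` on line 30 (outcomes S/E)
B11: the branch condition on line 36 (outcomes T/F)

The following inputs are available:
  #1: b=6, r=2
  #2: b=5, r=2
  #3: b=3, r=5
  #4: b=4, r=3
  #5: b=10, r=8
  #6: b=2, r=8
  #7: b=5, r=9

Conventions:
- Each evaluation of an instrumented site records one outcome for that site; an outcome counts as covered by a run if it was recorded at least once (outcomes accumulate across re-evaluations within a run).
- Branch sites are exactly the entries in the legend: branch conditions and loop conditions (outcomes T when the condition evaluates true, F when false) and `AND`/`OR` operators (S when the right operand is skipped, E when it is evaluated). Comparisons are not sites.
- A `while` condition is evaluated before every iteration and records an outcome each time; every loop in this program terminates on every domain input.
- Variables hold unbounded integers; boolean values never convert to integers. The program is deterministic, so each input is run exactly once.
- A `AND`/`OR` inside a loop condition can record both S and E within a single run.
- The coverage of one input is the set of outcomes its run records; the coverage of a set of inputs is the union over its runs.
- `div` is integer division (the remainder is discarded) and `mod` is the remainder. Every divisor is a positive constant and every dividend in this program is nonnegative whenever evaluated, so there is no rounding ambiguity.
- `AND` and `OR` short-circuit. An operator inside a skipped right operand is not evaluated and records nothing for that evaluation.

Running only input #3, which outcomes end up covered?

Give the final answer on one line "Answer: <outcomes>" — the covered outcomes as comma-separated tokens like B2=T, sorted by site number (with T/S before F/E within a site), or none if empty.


Tracing the run of input #3 (b=3, r=5):
  B2->E, B1->F, B3->T, B3->T, B3->T, B3->F, B4->F, B5->T, B7->T, B8->T
  B11->F
as a set, this run covers: B1=F, B2=E, B3=T, B3=F, B4=F, B5=T, B7=T, B8=T, B11=F
Answer: B1=F, B2=E, B3=T, B3=F, B4=F, B5=T, B7=T, B8=T, B11=F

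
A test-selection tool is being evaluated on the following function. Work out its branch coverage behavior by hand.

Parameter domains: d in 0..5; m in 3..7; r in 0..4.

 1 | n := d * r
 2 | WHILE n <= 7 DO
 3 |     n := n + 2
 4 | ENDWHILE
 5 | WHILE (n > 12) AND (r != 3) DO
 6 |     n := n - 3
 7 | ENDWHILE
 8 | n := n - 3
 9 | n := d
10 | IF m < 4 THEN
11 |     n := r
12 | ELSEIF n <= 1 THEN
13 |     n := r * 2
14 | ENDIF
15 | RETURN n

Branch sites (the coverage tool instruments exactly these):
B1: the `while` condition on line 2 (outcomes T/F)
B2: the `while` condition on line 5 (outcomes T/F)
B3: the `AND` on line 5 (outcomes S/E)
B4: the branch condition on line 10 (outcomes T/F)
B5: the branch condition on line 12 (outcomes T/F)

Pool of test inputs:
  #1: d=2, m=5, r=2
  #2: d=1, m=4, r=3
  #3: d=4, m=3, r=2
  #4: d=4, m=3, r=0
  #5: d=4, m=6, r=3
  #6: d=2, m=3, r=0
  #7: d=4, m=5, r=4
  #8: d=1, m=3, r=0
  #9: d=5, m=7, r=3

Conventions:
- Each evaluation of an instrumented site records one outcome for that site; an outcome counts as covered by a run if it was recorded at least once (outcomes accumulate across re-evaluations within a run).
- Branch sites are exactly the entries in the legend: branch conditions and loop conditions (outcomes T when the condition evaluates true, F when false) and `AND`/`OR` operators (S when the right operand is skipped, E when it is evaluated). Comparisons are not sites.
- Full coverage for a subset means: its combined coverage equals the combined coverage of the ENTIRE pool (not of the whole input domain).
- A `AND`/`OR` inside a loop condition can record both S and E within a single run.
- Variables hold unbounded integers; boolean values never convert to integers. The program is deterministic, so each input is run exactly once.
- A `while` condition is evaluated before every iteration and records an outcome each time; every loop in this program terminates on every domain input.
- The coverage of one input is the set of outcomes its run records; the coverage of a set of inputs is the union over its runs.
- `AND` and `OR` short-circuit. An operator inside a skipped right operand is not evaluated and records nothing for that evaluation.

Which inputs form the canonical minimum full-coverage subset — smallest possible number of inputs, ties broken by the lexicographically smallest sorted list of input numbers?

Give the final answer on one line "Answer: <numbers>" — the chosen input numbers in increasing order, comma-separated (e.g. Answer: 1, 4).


run #1 (d=2, m=5, r=2) runs B1->T, B1->T, B1->F, B3->S, B2->F, B4->F, B5->F; records B1=T, B1=F, B2=F, B3=S, B4=F, B5=F
run #2 (d=1, m=4, r=3) runs B1->T, B1->T, B1->T, B1->F, B3->S, B2->F, B4->F, B5->T; records B1=T, B1=F, B2=F, B3=S, B4=F, B5=T
run #3 (d=4, m=3, r=2) runs B1->F, B3->S, B2->F, B4->T; records B1=F, B2=F, B3=S, B4=T
run #4 (d=4, m=3, r=0) runs B1->T, B1->T, B1->T, B1->T, B1->F, B3->S, B2->F, B4->T; records B1=T, B1=F, B2=F, B3=S, B4=T
run #5 (d=4, m=6, r=3) runs B1->F, B3->S, B2->F, B4->F, B5->F; records B1=F, B2=F, B3=S, B4=F, B5=F
run #6 (d=2, m=3, r=0) runs B1->T, B1->T, B1->T, B1->T, B1->F, B3->S, B2->F, B4->T; records B1=T, B1=F, B2=F, B3=S, B4=T
run #7 (d=4, m=5, r=4) runs B1->F, B3->E, B2->T, B3->E, B2->T, B3->S, B2->F, B4->F, B5->F; records B1=F, B2=T, B2=F, B3=S, B3=E, B4=F, B5=F
run #8 (d=1, m=3, r=0) runs B1->T, B1->T, B1->T, B1->T, B1->F, B3->S, B2->F, B4->T; records B1=T, B1=F, B2=F, B3=S, B4=T
run #9 (d=5, m=7, r=3) runs B1->F, B3->E, B2->F, B4->F, B5->F; records B1=F, B2=F, B3=E, B4=F, B5=F
pool-wide coverage (10 outcomes): B1=T, B1=F, B2=T, B2=F, B3=S, B3=E, B4=T, B4=F, B5=T, B5=F
every size-1 subset falls short of the 10 outcomes (best: 7/10)
every size-2 subset falls short of the 10 outcomes (best: 9/10)
inputs {2, 3, 7} (size 3) cover everything; no size-3 subset with a lexicographically smaller index list covers all 10
Answer: 2, 3, 7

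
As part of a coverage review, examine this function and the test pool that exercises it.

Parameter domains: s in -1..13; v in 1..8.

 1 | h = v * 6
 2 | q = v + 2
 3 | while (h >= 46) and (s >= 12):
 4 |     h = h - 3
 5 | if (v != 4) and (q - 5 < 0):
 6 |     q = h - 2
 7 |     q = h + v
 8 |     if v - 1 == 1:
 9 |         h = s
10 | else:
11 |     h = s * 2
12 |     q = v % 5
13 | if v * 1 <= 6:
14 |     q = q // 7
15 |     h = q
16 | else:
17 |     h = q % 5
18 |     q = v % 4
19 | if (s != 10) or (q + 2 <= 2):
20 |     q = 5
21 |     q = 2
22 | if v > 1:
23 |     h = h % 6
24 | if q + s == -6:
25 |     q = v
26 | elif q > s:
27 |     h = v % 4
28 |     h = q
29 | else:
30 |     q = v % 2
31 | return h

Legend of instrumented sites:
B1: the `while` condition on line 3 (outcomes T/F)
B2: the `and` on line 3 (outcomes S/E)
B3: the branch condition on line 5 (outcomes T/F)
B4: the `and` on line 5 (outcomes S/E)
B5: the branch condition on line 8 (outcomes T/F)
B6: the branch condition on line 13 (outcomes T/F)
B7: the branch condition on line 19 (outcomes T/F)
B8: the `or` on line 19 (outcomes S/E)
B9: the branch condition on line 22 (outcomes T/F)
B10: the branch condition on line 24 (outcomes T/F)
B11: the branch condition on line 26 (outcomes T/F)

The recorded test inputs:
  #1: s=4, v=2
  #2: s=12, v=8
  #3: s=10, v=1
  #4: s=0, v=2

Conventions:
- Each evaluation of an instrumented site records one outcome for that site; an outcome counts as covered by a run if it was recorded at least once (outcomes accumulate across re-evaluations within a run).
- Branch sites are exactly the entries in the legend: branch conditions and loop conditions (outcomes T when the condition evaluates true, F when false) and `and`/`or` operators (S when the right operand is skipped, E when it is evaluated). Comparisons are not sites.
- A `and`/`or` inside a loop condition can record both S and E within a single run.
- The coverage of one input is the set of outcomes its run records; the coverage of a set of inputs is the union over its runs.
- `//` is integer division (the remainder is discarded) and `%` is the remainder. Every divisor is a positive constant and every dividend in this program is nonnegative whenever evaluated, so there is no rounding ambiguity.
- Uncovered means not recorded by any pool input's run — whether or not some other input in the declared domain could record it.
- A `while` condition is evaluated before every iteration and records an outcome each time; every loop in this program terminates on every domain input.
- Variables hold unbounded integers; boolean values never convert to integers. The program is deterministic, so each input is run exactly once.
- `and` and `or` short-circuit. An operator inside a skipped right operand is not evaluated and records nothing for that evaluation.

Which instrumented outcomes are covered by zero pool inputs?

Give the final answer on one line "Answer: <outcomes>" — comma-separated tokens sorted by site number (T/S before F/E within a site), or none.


input #1, s=4, v=2: events B2->S, B1->F, B4->E, B3->T, B5->T, B6->T, B8->S, B7->T, B9->T, B10->F, B11->F; outcomes B1=F, B2=S, B3=T, B4=E, B5=T, B6=T, B7=T, B8=S, B9=T, B10=F, B11=F
input #2, s=12, v=8: events B2->E, B1->T, B2->S, B1->F, B4->E, B3->F, B6->F, B8->S, B7->T, B9->T, B10->F, B11->F; outcomes B1=T, B1=F, B2=S, B2=E, B3=F, B4=E, B6=F, B7=T, B8=S, B9=T, B10=F, B11=F
input #3, s=10, v=1: events B2->S, B1->F, B4->E, B3->T, B5->F, B6->T, B8->E, B7->F, B9->F, B10->F, B11->F; outcomes B1=F, B2=S, B3=T, B4=E, B5=F, B6=T, B7=F, B8=E, B9=F, B10=F, B11=F
input #4, s=0, v=2: events B2->S, B1->F, B4->E, B3->T, B5->T, B6->T, B8->S, B7->T, B9->T, B10->F, B11->T; outcomes B1=F, B2=S, B3=T, B4=E, B5=T, B6=T, B7=T, B8=S, B9=T, B10=F, B11=T
union over the pool: B1=T, B1=F, B2=S, B2=E, B3=T, B3=F, B4=E, B5=T, B5=F, B6=T, B6=F, B7=T, B7=F, B8=S, B8=E, B9=T, B9=F, B10=F, B11=T, B11=F
uncovered (2 of 22): B4=S, B10=T
Answer: B4=S, B10=T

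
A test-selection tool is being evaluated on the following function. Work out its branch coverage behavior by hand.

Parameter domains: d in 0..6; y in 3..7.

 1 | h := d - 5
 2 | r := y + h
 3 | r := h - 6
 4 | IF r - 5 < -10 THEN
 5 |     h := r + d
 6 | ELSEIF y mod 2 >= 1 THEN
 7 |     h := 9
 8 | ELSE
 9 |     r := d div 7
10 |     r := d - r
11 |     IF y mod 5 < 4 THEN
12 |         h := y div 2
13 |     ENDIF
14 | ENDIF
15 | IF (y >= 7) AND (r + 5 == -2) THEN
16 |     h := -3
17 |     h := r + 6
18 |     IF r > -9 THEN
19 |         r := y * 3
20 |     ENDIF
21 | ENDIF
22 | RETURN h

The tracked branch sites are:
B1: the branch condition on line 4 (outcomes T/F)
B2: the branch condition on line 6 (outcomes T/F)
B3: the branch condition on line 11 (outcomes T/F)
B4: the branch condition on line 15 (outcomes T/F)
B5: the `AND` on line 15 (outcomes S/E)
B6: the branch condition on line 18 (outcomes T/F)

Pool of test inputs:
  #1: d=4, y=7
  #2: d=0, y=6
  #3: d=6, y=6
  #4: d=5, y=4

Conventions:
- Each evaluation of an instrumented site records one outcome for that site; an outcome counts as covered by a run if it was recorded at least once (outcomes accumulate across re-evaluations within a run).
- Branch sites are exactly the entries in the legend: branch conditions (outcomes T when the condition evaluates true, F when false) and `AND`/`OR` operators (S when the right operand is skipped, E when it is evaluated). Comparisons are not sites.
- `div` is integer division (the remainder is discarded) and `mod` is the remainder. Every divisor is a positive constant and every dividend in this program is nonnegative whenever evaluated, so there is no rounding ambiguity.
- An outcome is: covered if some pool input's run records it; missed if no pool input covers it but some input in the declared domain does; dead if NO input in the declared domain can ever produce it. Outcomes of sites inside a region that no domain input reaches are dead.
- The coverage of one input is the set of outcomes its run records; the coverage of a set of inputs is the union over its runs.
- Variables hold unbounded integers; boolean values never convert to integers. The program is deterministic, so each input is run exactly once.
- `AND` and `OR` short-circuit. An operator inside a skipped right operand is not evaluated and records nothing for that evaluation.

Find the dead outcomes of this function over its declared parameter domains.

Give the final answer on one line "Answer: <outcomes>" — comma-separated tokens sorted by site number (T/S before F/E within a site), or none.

running all 35 domain inputs and tallying outcomes:
  B6=F: zero occurrences over every domain input -> dead
  reachable outcomes have witnesses, e.g. B1=T (e.g. d=0, y=3), B1=F (e.g. d=6, y=3), B2=T (e.g. d=6, y=3), B2=F (e.g. d=6, y=4)

Answer: B6=F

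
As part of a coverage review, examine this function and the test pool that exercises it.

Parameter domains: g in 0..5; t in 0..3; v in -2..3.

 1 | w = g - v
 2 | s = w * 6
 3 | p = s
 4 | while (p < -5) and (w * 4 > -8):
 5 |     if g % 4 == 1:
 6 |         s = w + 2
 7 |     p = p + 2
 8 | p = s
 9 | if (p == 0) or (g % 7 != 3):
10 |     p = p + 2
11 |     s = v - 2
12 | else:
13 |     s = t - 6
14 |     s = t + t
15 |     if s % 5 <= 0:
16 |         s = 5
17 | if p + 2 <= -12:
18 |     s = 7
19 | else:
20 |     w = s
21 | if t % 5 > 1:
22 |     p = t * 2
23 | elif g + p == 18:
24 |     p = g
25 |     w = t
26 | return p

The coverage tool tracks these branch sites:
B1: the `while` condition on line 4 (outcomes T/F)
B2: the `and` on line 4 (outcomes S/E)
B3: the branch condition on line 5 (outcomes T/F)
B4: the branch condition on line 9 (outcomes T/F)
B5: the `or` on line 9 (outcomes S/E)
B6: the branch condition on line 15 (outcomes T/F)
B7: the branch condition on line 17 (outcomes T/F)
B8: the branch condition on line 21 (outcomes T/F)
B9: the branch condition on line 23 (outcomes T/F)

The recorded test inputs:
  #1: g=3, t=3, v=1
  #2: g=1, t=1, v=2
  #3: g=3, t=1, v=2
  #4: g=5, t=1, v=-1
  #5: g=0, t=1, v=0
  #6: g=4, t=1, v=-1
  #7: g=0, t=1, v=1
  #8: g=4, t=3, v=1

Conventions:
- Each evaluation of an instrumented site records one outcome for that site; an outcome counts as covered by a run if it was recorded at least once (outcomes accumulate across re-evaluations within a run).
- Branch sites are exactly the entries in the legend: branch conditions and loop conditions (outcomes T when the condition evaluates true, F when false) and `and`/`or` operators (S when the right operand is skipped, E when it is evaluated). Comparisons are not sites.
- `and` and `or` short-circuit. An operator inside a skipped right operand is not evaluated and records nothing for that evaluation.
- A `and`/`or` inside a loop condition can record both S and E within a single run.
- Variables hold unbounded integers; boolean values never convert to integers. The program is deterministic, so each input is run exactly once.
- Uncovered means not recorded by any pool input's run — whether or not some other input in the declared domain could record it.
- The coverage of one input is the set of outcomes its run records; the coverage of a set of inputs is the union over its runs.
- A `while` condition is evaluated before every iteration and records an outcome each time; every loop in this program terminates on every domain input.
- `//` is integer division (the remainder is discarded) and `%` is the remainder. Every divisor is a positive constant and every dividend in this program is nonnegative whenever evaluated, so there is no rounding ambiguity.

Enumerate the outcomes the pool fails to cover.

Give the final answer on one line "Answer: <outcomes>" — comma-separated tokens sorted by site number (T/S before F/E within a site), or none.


test 1 (g=3, t=3, v=1) fires B2->S, B1->F, B5->E, B4->F, B6->F, B7->F, B8->T; hits B1=F, B2=S, B4=F, B5=E, B6=F, B7=F, B8=T
test 2 (g=1, t=1, v=2) fires B2->E, B1->T, B3->T, B2->S, B1->F, B5->E, B4->T, B7->F, B8->F, B9->F; hits B1=T, B1=F, B2=S, B2=E, B3=T, B4=T, B5=E, B7=F, B8=F, B9=F
test 3 (g=3, t=1, v=2) fires B2->S, B1->F, B5->E, B4->F, B6->F, B7->F, B8->F, B9->F; hits B1=F, B2=S, B4=F, B5=E, B6=F, B7=F, B8=F, B9=F
test 4 (g=5, t=1, v=-1) fires B2->S, B1->F, B5->E, B4->T, B7->F, B8->F, B9->F; hits B1=F, B2=S, B4=T, B5=E, B7=F, B8=F, B9=F
test 5 (g=0, t=1, v=0) fires B2->S, B1->F, B5->S, B4->T, B7->F, B8->F, B9->F; hits B1=F, B2=S, B4=T, B5=S, B7=F, B8=F, B9=F
test 6 (g=4, t=1, v=-1) fires B2->S, B1->F, B5->E, B4->T, B7->F, B8->F, B9->F; hits B1=F, B2=S, B4=T, B5=E, B7=F, B8=F, B9=F
test 7 (g=0, t=1, v=1) fires B2->E, B1->T, B3->F, B2->S, B1->F, B5->E, B4->T, B7->F, B8->F, B9->F; hits B1=T, B1=F, B2=S, B2=E, B3=F, B4=T, B5=E, B7=F, B8=F, B9=F
test 8 (g=4, t=3, v=1) fires B2->S, B1->F, B5->E, B4->T, B7->F, B8->T; hits B1=F, B2=S, B4=T, B5=E, B7=F, B8=T
union over the pool: B1=T, B1=F, B2=S, B2=E, B3=T, B3=F, B4=T, B4=F, B5=S, B5=E, B6=F, B7=F, B8=T, B8=F, B9=F
uncovered (3 of 18): B6=T, B7=T, B9=T
Answer: B6=T, B7=T, B9=T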